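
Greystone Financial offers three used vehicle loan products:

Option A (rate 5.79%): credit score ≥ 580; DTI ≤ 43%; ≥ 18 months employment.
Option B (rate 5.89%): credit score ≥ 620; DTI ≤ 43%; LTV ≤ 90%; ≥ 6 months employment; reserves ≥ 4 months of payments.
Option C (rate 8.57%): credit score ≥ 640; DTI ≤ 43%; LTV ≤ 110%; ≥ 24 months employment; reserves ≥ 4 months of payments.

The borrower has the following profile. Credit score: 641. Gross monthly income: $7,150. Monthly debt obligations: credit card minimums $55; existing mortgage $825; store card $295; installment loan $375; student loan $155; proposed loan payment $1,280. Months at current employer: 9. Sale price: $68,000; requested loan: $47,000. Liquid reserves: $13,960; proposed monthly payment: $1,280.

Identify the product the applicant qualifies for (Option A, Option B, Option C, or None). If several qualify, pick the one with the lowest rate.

Option B

Total debts = (55 + 825 + 295 + 375 + 155 + 1,280) = 2,985; DTI = 2,985/7,150 = 41.7%.
LTV = 47,000/68,000 = 69.1%.
Reserves = 13,960/1,280 = 10.9 months.
Option A: score 641 ≥ 580; DTI 41.7% ≤ 43%; employment 9 < 18 mo → does not qualify.
Option B: score 641 ≥ 620; DTI 41.7% ≤ 43%; LTV 69.1% ≤ 90%; employment 9 ≥ 6 mo; reserves 10.9 ≥ 4 mo → qualifies.
Option C: score 641 ≥ 640; DTI 41.7% ≤ 43%; LTV 69.1% ≤ 110%; employment 9 < 24 mo; reserves 10.9 ≥ 4 mo → does not qualify.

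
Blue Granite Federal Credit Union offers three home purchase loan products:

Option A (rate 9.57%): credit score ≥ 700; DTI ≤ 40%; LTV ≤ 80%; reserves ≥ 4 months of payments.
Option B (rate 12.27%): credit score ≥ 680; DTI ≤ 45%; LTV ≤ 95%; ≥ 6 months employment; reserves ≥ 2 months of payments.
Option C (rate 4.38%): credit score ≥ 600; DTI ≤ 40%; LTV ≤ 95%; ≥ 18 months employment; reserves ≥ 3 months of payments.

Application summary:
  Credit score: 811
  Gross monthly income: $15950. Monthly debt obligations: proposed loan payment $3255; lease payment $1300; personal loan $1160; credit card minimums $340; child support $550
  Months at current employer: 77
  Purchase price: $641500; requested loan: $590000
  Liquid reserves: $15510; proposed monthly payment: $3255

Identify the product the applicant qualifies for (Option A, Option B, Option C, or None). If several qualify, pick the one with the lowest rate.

Total debts = (3,255 + 1,300 + 1,160 + 340 + 550) = 6,605; DTI = 6,605/15,950 = 41.4%.
LTV = 590,000/641,500 = 92%.
Reserves = 15,510/3,255 = 4.8 months.
Option A: score 811 ≥ 700; DTI 41.4% > 40%; LTV 92% > 80%; reserves 4.8 ≥ 4 mo → does not qualify.
Option B: score 811 ≥ 680; DTI 41.4% ≤ 45%; LTV 92% ≤ 95%; employment 77 ≥ 6 mo; reserves 4.8 ≥ 2 mo → qualifies.
Option C: score 811 ≥ 600; DTI 41.4% > 40%; LTV 92% ≤ 95%; employment 77 ≥ 18 mo; reserves 4.8 ≥ 3 mo → does not qualify.

Option B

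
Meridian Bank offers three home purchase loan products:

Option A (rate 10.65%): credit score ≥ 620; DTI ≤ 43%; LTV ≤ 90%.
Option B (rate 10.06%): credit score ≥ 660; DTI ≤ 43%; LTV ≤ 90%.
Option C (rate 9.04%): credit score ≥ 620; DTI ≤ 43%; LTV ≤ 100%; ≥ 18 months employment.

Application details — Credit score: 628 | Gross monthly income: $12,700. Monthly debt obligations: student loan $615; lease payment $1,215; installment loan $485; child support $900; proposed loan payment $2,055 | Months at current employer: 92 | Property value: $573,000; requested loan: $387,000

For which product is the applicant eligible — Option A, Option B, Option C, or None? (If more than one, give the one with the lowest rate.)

Total debts = (615 + 1,215 + 485 + 900 + 2,055) = 5,270; DTI = 5,270/12,700 = 41.5%.
LTV = 387,000/573,000 = 67.5%.
Option A: score 628 ≥ 620; DTI 41.5% ≤ 43%; LTV 67.5% ≤ 90% → qualifies.
Option B: score 628 < 660; DTI 41.5% ≤ 43%; LTV 67.5% ≤ 90% → does not qualify.
Option C: score 628 ≥ 620; DTI 41.5% ≤ 43%; LTV 67.5% ≤ 100%; employment 92 ≥ 18 mo → qualifies.
Qualifying: Option A, Option C. Lowest rate is 9.04% → Option C.

Option C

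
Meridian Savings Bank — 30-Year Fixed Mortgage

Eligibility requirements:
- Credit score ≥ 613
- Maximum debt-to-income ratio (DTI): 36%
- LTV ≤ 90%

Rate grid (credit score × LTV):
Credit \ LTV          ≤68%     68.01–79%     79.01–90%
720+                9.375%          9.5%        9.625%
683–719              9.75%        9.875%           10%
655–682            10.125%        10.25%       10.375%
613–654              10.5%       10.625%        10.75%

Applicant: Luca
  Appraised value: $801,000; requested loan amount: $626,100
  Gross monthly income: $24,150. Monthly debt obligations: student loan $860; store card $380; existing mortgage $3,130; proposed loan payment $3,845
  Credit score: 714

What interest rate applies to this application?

9.875%

Credit score 714 ≥ 613; Total monthly debts = (860 + 380 + 3,130 + 3,845) = 8,215. DTI = 8,215/24,150 = 34% ≤ 36%
LTV: 626,100 ÷ 801,000 = 78.2%, within 90% cap
Score 714 is in the 683–719 band; LTV 78.2% is in the 68.01–79% band → 9.875%.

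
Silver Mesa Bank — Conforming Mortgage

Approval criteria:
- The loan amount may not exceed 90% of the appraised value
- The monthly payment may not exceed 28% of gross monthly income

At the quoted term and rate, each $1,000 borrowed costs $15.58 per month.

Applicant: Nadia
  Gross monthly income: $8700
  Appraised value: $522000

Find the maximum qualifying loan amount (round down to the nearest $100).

$156,300

Payment cap: 28% × $8,700 = $2,436/month.
At $15.58 per $1,000, that supports 2,436/15.58 × 1,000 ≈ $156,354 → $156,300.
LTV cap: 90% × $522,000 = $469,800 → $469,800.
Binding constraint: payment-to-income.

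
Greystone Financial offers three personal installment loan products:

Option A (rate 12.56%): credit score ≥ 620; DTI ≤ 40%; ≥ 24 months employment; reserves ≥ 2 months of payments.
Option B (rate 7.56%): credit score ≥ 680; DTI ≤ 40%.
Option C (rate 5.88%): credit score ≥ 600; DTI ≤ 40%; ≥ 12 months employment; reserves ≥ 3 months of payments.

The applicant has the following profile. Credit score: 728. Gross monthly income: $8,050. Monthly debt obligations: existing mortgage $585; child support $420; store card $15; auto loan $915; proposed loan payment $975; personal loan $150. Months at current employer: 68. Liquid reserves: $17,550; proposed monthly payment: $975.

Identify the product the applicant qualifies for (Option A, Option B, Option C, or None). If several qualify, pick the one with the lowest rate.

Total debts = (585 + 420 + 15 + 915 + 975 + 150) = 3,060; DTI = 3,060/8,050 = 38%.
Reserves = 17,550/975 = 18.0 months.
Option A: score 728 ≥ 620; DTI 38% ≤ 40%; employment 68 ≥ 24 mo; reserves 18.0 ≥ 2 mo → qualifies.
Option B: score 728 ≥ 680; DTI 38% ≤ 40% → qualifies.
Option C: score 728 ≥ 600; DTI 38% ≤ 40%; employment 68 ≥ 12 mo; reserves 18.0 ≥ 3 mo → qualifies.
Qualifying: Option A, Option B, Option C. Lowest rate is 5.88% → Option C.

Option C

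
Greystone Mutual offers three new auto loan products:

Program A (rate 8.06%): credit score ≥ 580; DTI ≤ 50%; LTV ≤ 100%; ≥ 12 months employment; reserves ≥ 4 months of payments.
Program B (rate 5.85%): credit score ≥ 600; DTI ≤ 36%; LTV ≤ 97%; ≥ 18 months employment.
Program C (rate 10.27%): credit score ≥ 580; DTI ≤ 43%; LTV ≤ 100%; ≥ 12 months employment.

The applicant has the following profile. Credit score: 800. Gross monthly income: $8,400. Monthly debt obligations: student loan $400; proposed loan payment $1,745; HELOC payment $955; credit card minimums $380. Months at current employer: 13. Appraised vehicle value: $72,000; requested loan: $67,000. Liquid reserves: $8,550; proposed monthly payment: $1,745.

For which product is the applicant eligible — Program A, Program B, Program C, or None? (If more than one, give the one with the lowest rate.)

Program A

Total debts = (400 + 1,745 + 955 + 380) = 3,480; DTI = 3,480/8,400 = 41.4%.
LTV = 67,000/72,000 = 93.1%.
Reserves = 8,550/1,745 = 4.9 months.
Program A: score 800 ≥ 580; DTI 41.4% ≤ 50%; LTV 93.1% ≤ 100%; employment 13 ≥ 12 mo; reserves 4.9 ≥ 4 mo → qualifies.
Program B: score 800 ≥ 600; DTI 41.4% > 36%; LTV 93.1% ≤ 97%; employment 13 < 18 mo → does not qualify.
Program C: score 800 ≥ 580; DTI 41.4% ≤ 43%; LTV 93.1% ≤ 100%; employment 13 ≥ 12 mo → qualifies.
Qualifying: Program A, Program C. Lowest rate is 8.06% → Program A.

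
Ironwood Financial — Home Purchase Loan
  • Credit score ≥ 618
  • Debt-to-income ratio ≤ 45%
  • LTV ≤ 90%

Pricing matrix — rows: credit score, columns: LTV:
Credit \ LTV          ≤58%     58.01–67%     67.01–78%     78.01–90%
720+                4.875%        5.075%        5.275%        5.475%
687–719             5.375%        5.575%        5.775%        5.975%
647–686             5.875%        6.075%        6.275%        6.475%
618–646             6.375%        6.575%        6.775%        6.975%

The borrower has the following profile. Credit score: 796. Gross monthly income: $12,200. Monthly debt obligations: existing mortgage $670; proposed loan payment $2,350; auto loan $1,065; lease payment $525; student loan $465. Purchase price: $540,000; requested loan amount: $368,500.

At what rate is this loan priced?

Credit score 796 ≥ 618; Total monthly debts = (670 + 2,350 + 1,065 + 525 + 465) = 5,075. DTI = 5,075/12,200 = 41.6% ≤ 45%
LTV = 368,500/540,000 = 68.2% ≤ 90%
Credit 796 → row 720+; LTV 68.2% → column 67.01–78%. Grid cell → 5.275%.

5.275%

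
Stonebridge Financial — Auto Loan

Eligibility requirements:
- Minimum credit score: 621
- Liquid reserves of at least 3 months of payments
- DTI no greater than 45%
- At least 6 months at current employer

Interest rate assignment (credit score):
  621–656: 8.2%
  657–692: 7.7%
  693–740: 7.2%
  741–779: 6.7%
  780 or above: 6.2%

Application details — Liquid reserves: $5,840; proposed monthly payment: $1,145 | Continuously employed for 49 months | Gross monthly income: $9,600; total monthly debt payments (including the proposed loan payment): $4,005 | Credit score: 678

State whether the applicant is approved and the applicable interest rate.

Credit score 678 ≥ 621 (meets minimum)
Employment 49 ≥ 6 months
DTI = 4,005/9,600 = 41.7% ≤ 45%
Reserves: 5,840 ÷ 1,145 = 5.1 months (meets 3-month minimum)
All requirements met. Score 678 falls in the 657–692 tier → 7.7%.

Approved at 7.7%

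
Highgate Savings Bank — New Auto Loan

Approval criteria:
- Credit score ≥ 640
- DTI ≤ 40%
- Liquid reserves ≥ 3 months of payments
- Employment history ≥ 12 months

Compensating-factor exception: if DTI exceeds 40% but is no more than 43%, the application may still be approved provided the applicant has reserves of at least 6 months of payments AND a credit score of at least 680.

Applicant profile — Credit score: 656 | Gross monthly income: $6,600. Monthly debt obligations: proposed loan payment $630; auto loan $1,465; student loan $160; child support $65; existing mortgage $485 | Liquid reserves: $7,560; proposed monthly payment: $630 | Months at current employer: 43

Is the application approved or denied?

Credit score 656 ≥ 640 (meets base)
Total debts = (630 + 1,465 + 160 + 65 + 485) = 2,805. DTI = 2,805/6,600 = 42.5% > 40% — standard DTI limit exceeded.
Reserves: 7,560 ÷ 630 = 12.0 months (meets 3-month minimum)
Employment 43 ≥ 12 months
DTI 42.5% is within the 40%–43% exception band; checking compensating factors.
Override check — reserves: 12.0 mo (ok); score: 656 (below 680).
Compensating-factor requirement not fully met.

Denied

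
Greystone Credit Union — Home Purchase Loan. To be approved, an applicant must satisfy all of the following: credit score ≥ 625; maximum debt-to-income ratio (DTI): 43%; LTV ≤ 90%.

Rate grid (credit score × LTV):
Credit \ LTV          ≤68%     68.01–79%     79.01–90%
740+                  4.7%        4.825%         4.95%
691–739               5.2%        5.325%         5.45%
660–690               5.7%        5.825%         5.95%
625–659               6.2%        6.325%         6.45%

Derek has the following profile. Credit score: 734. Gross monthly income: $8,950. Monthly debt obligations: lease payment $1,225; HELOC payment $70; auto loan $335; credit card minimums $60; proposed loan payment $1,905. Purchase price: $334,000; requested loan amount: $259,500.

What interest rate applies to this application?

Credit score 734 ≥ 625; Total monthly debts = (1,225 + 70 + 335 + 60 + 1,905) = 3,595. DTI = 3,595/8,950 = 40.2% ≤ 43%
LTV = 259,500/334,000 = 77.7% ≤ 90%
Row: 734 falls in 691–739. Column: 77.7% falls in 68.01–79%. Rate = 5.325%.

5.325%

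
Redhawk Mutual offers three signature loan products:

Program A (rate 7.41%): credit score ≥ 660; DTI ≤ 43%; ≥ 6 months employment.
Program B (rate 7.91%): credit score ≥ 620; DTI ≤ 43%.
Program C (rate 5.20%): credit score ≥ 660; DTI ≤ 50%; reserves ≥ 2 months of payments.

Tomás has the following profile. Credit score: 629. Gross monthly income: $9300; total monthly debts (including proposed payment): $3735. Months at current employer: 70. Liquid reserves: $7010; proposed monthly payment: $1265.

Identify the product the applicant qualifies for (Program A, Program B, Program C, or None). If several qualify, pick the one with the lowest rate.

Program B

DTI = 3,735/9,300 = 40.2%.
Reserves = 7,010/1,265 = 5.5 months.
Program A: score 629 < 660; DTI 40.2% ≤ 43%; employment 70 ≥ 6 mo → does not qualify.
Program B: score 629 ≥ 620; DTI 40.2% ≤ 43% → qualifies.
Program C: score 629 < 660; DTI 40.2% ≤ 50%; reserves 5.5 ≥ 2 mo → does not qualify.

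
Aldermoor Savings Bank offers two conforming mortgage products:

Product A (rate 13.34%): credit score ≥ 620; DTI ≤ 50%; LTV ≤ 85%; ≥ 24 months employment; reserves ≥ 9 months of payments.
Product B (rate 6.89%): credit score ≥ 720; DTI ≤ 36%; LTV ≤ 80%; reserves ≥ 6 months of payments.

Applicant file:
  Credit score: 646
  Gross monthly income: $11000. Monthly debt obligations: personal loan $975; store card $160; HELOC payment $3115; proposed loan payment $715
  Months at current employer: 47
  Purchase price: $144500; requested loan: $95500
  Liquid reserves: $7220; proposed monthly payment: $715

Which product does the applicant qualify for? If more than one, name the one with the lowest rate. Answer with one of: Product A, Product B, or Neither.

Product A

Total debts = (975 + 160 + 3,115 + 715) = 4,965; DTI = 4,965/11,000 = 45.1%.
LTV = 95,500/144,500 = 66.1%.
Reserves = 7,220/715 = 10.1 months.
Product A: score 646 ≥ 620; DTI 45.1% ≤ 50%; LTV 66.1% ≤ 85%; employment 47 ≥ 24 mo; reserves 10.1 ≥ 9 mo → qualifies.
Product B: score 646 < 720; DTI 45.1% > 36%; LTV 66.1% ≤ 80%; reserves 10.1 ≥ 6 mo → does not qualify.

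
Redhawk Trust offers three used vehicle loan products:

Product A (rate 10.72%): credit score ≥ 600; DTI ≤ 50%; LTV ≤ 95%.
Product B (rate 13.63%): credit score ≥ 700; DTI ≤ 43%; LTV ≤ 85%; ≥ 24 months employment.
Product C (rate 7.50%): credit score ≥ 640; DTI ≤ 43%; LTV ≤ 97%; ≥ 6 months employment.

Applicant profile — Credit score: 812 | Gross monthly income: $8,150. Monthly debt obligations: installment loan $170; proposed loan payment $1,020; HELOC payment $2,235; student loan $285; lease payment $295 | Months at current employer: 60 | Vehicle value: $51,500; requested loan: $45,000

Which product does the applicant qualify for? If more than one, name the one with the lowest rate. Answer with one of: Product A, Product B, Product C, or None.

Total debts = (170 + 1,020 + 2,235 + 285 + 295) = 4,005; DTI = 4,005/8,150 = 49.1%.
LTV = 45,000/51,500 = 87.4%.
Product A: score 812 ≥ 600; DTI 49.1% ≤ 50%; LTV 87.4% ≤ 95% → qualifies.
Product B: score 812 ≥ 700; DTI 49.1% > 43%; LTV 87.4% > 85%; employment 60 ≥ 24 mo → does not qualify.
Product C: score 812 ≥ 640; DTI 49.1% > 43%; LTV 87.4% ≤ 97%; employment 60 ≥ 6 mo → does not qualify.

Product A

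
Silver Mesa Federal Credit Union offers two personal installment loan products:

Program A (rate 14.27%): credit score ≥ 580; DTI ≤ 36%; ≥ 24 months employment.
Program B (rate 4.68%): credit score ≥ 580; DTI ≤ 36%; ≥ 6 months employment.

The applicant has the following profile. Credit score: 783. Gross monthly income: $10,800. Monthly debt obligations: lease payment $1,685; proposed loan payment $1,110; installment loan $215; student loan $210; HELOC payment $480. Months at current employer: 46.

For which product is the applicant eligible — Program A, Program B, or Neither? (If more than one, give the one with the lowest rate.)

Total debts = (1,685 + 1,110 + 215 + 210 + 480) = 3,700; DTI = 3,700/10,800 = 34.3%.
Program A: score 783 ≥ 580; DTI 34.3% ≤ 36%; employment 46 ≥ 24 mo → qualifies.
Program B: score 783 ≥ 580; DTI 34.3% ≤ 36%; employment 46 ≥ 6 mo → qualifies.
Qualifying: Program A, Program B. Lowest rate is 4.68% → Program B.

Program B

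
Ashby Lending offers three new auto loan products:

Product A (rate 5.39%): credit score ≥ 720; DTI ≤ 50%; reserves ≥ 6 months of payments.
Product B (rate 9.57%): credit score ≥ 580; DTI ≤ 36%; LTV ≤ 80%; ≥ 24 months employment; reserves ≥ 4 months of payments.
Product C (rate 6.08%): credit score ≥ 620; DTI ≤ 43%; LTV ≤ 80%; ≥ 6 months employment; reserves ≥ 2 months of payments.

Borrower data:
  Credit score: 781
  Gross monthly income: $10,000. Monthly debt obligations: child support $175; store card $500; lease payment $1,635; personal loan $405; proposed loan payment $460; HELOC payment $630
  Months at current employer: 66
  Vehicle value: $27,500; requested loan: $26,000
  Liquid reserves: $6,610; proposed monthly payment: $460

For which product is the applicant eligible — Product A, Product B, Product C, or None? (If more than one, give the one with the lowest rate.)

Total debts = (175 + 500 + 1,635 + 405 + 460 + 630) = 3,805; DTI = 3,805/10,000 = 38%.
LTV = 26,000/27,500 = 94.5%.
Reserves = 6,610/460 = 14.4 months.
Product A: score 781 ≥ 720; DTI 38% ≤ 50%; reserves 14.4 ≥ 6 mo → qualifies.
Product B: score 781 ≥ 580; DTI 38% > 36%; LTV 94.5% > 80%; employment 66 ≥ 24 mo; reserves 14.4 ≥ 4 mo → does not qualify.
Product C: score 781 ≥ 620; DTI 38% ≤ 43%; LTV 94.5% > 80%; employment 66 ≥ 6 mo; reserves 14.4 ≥ 2 mo → does not qualify.

Product A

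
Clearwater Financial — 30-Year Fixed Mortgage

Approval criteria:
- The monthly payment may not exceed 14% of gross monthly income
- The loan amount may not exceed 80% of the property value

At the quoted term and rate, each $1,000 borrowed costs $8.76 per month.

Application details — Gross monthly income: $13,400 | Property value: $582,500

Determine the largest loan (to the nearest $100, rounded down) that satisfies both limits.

$214,100

Payment cap: 14% × $13,400 = $1,876/month.
At $8.76 per $1,000, that supports 1,876/8.76 × 1,000 ≈ $214,155 → $214,100.
LTV cap: 80% × $582,500 = $466,000 → $466,000.
Binding constraint: payment-to-income.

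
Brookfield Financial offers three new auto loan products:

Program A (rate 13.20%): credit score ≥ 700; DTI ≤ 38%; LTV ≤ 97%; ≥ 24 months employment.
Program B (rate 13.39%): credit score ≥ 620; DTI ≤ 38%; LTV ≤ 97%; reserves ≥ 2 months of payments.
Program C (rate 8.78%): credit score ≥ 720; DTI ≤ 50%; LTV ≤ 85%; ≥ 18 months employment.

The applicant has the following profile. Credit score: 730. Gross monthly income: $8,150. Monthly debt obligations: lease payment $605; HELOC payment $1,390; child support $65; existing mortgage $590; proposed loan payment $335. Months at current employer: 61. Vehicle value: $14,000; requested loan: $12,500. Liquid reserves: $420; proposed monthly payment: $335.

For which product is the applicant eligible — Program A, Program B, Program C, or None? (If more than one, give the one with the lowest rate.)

Total debts = (605 + 1,390 + 65 + 590 + 335) = 2,985; DTI = 2,985/8,150 = 36.6%.
LTV = 12,500/14,000 = 89.3%.
Reserves = 420/335 = 1.3 months.
Program A: score 730 ≥ 700; DTI 36.6% ≤ 38%; LTV 89.3% ≤ 97%; employment 61 ≥ 24 mo → qualifies.
Program B: score 730 ≥ 620; DTI 36.6% ≤ 38%; LTV 89.3% ≤ 97%; reserves 1.3 < 2 mo → does not qualify.
Program C: score 730 ≥ 720; DTI 36.6% ≤ 50%; LTV 89.3% > 85%; employment 61 ≥ 18 mo → does not qualify.

Program A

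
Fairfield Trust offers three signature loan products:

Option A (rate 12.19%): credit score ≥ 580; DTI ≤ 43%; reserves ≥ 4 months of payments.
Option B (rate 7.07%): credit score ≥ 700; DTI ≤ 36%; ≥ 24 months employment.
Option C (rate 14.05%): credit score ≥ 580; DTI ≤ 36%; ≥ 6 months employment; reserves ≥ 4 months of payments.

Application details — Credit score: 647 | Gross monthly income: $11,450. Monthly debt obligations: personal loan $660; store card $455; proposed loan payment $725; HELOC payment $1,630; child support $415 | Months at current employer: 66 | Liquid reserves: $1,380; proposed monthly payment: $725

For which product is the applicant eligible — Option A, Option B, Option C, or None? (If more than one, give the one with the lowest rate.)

None

Total debts = (660 + 455 + 725 + 1,630 + 415) = 3,885; DTI = 3,885/11,450 = 33.9%.
Reserves = 1,380/725 = 1.9 months.
Option A: score 647 ≥ 580; DTI 33.9% ≤ 43%; reserves 1.9 < 4 mo → does not qualify.
Option B: score 647 < 700; DTI 33.9% ≤ 36%; employment 66 ≥ 24 mo → does not qualify.
Option C: score 647 ≥ 580; DTI 33.9% ≤ 36%; employment 66 ≥ 6 mo; reserves 1.9 < 4 mo → does not qualify.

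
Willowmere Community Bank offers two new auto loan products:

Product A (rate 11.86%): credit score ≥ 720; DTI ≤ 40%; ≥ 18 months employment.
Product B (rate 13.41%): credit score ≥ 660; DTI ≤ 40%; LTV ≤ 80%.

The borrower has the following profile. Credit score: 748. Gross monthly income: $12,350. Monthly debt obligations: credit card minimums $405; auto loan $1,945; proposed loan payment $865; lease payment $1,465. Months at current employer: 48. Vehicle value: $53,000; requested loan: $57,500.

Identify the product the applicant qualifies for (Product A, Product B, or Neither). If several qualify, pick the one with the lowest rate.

Total debts = (405 + 1,945 + 865 + 1,465) = 4,680; DTI = 4,680/12,350 = 37.9%.
LTV = 57,500/53,000 = 108.5%.
Product A: score 748 ≥ 720; DTI 37.9% ≤ 40%; employment 48 ≥ 18 mo → qualifies.
Product B: score 748 ≥ 660; DTI 37.9% ≤ 40%; LTV 108.5% > 80% → does not qualify.

Product A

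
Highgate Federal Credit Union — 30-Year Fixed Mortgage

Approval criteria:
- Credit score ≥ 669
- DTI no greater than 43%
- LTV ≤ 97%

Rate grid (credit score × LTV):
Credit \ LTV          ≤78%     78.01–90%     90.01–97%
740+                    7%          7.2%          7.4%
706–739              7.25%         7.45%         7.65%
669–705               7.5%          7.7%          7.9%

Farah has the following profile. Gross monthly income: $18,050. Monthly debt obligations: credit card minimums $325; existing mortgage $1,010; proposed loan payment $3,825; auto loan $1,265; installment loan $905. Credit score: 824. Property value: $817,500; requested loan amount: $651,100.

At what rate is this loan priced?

7.2%

Credit score 824 ≥ 669; Total monthly debts = (325 + 1,010 + 3,825 + 1,265 + 905) = 7,330. DTI = 7,330/18,050 = 40.6% ≤ 43%
LTV = 651,100/817,500 = 79.6% ≤ 97%
Row: 824 falls in 740+. Column: 79.6% falls in 78.01–90%. Rate = 7.2%.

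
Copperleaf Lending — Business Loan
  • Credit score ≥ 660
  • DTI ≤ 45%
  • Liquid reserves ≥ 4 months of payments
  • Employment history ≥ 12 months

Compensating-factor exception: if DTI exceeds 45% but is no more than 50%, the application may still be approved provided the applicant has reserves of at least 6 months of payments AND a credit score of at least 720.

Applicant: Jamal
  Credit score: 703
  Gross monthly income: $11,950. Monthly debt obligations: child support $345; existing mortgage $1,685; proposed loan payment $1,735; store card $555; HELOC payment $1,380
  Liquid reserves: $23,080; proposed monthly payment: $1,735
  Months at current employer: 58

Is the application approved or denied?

Credit score 703 ≥ 660 (meets base)
Total debts = (345 + 1,685 + 1,735 + 555 + 1,380) = 5,700. DTI: 5,700 ÷ 11,950 = 47.7%, over the 45% base limit.
Liquid reserves cover 23,080/1,735 = 13.3 months — ≥ 4 required
Employment 58 ≥ 12 months
47.7% falls in the override range (45%–50%), so the compensating-factor test applies.
Override check — reserves: 13.3 mo (ok); score: 703 (below 720).
Compensating-factor requirement not fully met.

Denied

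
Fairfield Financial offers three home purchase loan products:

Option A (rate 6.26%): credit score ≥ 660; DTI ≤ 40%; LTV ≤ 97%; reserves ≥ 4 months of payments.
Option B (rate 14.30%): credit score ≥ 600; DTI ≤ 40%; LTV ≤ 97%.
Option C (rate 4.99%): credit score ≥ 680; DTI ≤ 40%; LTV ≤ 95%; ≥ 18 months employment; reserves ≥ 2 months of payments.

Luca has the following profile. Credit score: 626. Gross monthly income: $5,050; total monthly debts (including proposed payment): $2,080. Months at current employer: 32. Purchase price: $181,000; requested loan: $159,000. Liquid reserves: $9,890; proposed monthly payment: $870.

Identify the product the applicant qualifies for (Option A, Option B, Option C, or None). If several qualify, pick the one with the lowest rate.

None

DTI = 2,080/5,050 = 41.2%.
LTV = 159,000/181,000 = 87.8%.
Reserves = 9,890/870 = 11.4 months.
Option A: score 626 < 660; DTI 41.2% > 40%; LTV 87.8% ≤ 97%; reserves 11.4 ≥ 4 mo → does not qualify.
Option B: score 626 ≥ 600; DTI 41.2% > 40%; LTV 87.8% ≤ 97% → does not qualify.
Option C: score 626 < 680; DTI 41.2% > 40%; LTV 87.8% ≤ 95%; employment 32 ≥ 18 mo; reserves 11.4 ≥ 2 mo → does not qualify.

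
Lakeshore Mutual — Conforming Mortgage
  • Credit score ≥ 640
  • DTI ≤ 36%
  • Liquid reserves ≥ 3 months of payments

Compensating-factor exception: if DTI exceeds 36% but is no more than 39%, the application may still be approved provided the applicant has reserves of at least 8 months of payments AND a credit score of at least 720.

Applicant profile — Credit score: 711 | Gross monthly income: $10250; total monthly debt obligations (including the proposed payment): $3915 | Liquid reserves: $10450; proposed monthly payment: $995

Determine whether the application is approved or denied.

Denied

Credit score 711 ≥ 640 (meets base)
DTI: 3,915 ÷ 10,250 = 38.2%, over the 36% base limit.
Reserves = 10,450/995 = 10.5 months ≥ 3
38.2% falls in the override range (36%–39%), so the compensating-factor test applies.
Reserves 10.5 ≥ 8 months; credit score 711 < 720.
Compensating-factor requirement not fully met.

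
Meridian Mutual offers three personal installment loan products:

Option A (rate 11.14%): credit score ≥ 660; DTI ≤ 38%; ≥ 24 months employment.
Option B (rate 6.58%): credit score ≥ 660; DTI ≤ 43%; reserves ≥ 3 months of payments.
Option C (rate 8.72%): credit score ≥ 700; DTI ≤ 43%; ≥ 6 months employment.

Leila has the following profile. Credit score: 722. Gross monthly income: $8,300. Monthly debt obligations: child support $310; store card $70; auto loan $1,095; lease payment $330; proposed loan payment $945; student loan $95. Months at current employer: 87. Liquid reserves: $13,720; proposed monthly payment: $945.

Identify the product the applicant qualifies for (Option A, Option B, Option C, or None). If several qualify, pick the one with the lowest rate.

Total debts = (310 + 70 + 1,095 + 330 + 945 + 95) = 2,845; DTI = 2,845/8,300 = 34.3%.
Reserves = 13,720/945 = 14.5 months.
Option A: score 722 ≥ 660; DTI 34.3% ≤ 38%; employment 87 ≥ 24 mo → qualifies.
Option B: score 722 ≥ 660; DTI 34.3% ≤ 43%; reserves 14.5 ≥ 3 mo → qualifies.
Option C: score 722 ≥ 700; DTI 34.3% ≤ 43%; employment 87 ≥ 6 mo → qualifies.
Qualifying: Option A, Option B, Option C. Lowest rate is 6.58% → Option B.

Option B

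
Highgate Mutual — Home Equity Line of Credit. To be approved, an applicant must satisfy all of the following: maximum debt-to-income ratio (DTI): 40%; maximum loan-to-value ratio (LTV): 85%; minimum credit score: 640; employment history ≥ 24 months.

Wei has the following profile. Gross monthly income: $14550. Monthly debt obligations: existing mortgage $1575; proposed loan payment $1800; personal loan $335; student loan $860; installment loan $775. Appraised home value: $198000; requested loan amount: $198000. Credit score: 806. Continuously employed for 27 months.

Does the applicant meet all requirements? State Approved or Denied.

Total monthly debts = (1,575 + 1,800 + 335 + 860 + 775) = 5,345. Debt-to-income = 5,345/14,550 = 36.7% — meets 40% limit
Loan-to-value = 198,000/198,000 = 100% — fail (85% max)
Credit score 806 ≥ 640 (meets)
Employment 27 ≥ 24 months
Fails on LTV.

Denied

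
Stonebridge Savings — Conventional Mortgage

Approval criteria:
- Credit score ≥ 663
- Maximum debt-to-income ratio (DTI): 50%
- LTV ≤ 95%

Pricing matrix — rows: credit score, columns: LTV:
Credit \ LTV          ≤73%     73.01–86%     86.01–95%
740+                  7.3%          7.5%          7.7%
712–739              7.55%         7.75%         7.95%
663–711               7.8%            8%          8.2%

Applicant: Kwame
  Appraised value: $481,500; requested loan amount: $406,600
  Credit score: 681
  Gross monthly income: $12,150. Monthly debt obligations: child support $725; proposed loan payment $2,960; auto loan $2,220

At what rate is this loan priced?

8%

Credit score 681 ≥ 663; Total monthly debts = (725 + 2,960 + 2,220) = 5,905. DTI: 5,905 ÷ 12,150 = 48.6%, within the 50% cap
Loan-to-value = 406,600/481,500 = 84.4% — pass (95% max)
Row: 681 falls in 663–711. Column: 84.4% falls in 73.01–86%. Rate = 8%.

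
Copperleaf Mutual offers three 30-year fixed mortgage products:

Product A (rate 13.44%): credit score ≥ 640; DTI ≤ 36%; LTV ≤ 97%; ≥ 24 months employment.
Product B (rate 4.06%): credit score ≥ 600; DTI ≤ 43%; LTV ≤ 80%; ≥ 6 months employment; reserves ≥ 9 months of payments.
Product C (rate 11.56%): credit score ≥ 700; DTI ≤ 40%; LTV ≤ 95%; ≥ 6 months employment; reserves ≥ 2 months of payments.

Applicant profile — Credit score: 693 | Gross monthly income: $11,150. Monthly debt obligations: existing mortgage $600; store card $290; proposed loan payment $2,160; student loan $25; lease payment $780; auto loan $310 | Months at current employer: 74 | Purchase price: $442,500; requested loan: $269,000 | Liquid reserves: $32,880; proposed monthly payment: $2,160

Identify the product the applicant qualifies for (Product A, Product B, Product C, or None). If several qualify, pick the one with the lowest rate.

Total debts = (600 + 290 + 2,160 + 25 + 780 + 310) = 4,165; DTI = 4,165/11,150 = 37.4%.
LTV = 269,000/442,500 = 60.8%.
Reserves = 32,880/2,160 = 15.2 months.
Product A: score 693 ≥ 640; DTI 37.4% > 36%; LTV 60.8% ≤ 97%; employment 74 ≥ 24 mo → does not qualify.
Product B: score 693 ≥ 600; DTI 37.4% ≤ 43%; LTV 60.8% ≤ 80%; employment 74 ≥ 6 mo; reserves 15.2 ≥ 9 mo → qualifies.
Product C: score 693 < 700; DTI 37.4% ≤ 40%; LTV 60.8% ≤ 95%; employment 74 ≥ 6 mo; reserves 15.2 ≥ 2 mo → does not qualify.

Product B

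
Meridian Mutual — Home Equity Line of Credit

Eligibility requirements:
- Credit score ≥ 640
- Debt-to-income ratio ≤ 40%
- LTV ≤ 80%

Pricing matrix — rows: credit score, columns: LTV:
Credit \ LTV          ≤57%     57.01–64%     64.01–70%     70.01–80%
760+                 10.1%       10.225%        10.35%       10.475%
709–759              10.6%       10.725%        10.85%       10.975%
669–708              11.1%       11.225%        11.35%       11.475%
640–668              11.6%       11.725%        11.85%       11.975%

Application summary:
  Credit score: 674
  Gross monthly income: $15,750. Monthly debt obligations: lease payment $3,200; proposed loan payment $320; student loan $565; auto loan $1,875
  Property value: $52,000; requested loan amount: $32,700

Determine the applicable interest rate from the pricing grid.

Credit score 674 ≥ 640; Total monthly debts = (3,200 + 320 + 565 + 1,875) = 5,960. Debt-to-income = 5,960/15,750 = 37.8% — meets 40% limit
LTV = 32,700/52,000 = 62.9% ≤ 80%
Credit 674 → row 669–708; LTV 62.9% → column 57.01–64%. Grid cell → 11.225%.

11.225%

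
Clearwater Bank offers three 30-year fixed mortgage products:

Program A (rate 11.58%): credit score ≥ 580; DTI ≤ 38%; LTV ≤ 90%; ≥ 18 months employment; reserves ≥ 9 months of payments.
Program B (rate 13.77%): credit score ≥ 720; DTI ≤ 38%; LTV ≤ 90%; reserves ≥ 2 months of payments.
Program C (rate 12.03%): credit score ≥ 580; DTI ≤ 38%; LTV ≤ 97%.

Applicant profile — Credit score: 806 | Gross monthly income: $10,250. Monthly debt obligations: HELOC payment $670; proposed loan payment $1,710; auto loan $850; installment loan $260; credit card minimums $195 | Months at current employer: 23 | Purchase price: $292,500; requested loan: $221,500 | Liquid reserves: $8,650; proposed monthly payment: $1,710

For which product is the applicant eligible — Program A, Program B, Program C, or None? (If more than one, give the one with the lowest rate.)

Total debts = (670 + 1,710 + 850 + 260 + 195) = 3,685; DTI = 3,685/10,250 = 36%.
LTV = 221,500/292,500 = 75.7%.
Reserves = 8,650/1,710 = 5.1 months.
Program A: score 806 ≥ 580; DTI 36% ≤ 38%; LTV 75.7% ≤ 90%; employment 23 ≥ 18 mo; reserves 5.1 < 9 mo → does not qualify.
Program B: score 806 ≥ 720; DTI 36% ≤ 38%; LTV 75.7% ≤ 90%; reserves 5.1 ≥ 2 mo → qualifies.
Program C: score 806 ≥ 580; DTI 36% ≤ 38%; LTV 75.7% ≤ 97% → qualifies.
Qualifying: Program B, Program C. Lowest rate is 12.03% → Program C.

Program C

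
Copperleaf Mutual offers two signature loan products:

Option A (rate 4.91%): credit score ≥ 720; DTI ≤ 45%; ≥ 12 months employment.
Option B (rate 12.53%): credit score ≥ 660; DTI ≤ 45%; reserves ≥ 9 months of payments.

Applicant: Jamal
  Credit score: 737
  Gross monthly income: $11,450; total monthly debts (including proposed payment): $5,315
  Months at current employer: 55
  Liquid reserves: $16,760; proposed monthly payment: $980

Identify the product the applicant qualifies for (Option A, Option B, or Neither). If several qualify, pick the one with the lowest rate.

Neither

DTI = 5,315/11,450 = 46.4%.
Reserves = 16,760/980 = 17.1 months.
Option A: score 737 ≥ 720; DTI 46.4% > 45%; employment 55 ≥ 12 mo → does not qualify.
Option B: score 737 ≥ 660; DTI 46.4% > 45%; reserves 17.1 ≥ 9 mo → does not qualify.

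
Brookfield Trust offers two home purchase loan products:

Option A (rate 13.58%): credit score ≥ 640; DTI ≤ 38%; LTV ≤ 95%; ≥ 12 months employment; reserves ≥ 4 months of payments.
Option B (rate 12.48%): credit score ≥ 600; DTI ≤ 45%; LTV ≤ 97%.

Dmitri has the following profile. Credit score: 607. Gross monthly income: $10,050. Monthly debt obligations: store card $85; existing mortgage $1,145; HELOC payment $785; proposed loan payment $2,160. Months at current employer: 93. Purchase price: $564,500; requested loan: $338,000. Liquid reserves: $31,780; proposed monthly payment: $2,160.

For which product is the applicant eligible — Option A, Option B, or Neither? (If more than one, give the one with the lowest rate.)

Option B

Total debts = (85 + 1,145 + 785 + 2,160) = 4,175; DTI = 4,175/10,050 = 41.5%.
LTV = 338,000/564,500 = 59.9%.
Reserves = 31,780/2,160 = 14.7 months.
Option A: score 607 < 640; DTI 41.5% > 38%; LTV 59.9% ≤ 95%; employment 93 ≥ 12 mo; reserves 14.7 ≥ 4 mo → does not qualify.
Option B: score 607 ≥ 600; DTI 41.5% ≤ 45%; LTV 59.9% ≤ 97% → qualifies.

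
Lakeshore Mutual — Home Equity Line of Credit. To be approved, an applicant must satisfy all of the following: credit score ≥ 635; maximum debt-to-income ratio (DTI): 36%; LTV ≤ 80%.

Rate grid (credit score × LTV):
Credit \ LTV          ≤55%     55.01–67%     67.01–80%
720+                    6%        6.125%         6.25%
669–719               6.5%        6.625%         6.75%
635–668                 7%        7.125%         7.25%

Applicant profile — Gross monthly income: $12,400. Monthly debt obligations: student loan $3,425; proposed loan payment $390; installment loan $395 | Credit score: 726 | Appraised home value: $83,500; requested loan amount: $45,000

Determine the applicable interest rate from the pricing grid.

6%

Credit score 726 ≥ 635; Total monthly debts = (3,425 + 390 + 395) = 4,210. Debt-to-income = 4,210/12,400 = 34% — meets 36% limit
LTV: 45,000 ÷ 83,500 = 53.9%, within 80% cap
Credit 726 → row 720+; LTV 53.9% → column ≤55%. Grid cell → 6%.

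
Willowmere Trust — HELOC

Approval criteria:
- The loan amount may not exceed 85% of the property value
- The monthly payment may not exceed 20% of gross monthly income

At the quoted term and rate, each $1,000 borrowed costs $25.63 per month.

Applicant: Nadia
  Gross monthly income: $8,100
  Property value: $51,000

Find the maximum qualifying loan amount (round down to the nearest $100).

$43,300

Payment cap: 20% × $8,100 = $1,620/month.
At $25.63 per $1,000, that supports 1,620/25.63 × 1,000 ≈ $63,207 → $63,200.
LTV cap: 85% × $51,000 = $43,350 → $43,300.
Binding constraint: loan-to-value.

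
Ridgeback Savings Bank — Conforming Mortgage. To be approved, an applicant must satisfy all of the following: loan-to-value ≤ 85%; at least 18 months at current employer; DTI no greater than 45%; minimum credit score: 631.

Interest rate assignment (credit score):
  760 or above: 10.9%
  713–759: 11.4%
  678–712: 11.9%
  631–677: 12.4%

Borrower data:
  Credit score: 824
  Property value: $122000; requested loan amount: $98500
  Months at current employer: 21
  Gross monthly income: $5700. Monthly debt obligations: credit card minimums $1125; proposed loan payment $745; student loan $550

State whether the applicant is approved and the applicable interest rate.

Approved at 10.9%

Credit score 824 ≥ 631 (meets minimum)
Employment 21 ≥ 18 months
Total monthly debts = (1,125 + 745 + 550) = 2,420. Debt-to-income = 2,420/5,700 = 42.5% — meets 45% limit
Loan-to-value = 98,500/122,000 = 80.7% — pass (85% max)
All requirements met. Score 824 falls in the 760 or above tier → 10.9%.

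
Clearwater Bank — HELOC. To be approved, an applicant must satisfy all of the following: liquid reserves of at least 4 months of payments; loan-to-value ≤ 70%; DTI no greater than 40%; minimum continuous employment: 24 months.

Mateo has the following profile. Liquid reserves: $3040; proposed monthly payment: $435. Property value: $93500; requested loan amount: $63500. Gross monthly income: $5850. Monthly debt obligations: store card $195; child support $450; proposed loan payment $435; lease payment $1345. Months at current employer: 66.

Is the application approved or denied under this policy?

Denied

Reserves = 3,040/435 = 7.0 months ≥ 4
LTV: 63,500 ÷ 93,500 = 67.9%, within 70% cap
Total monthly debts = (195 + 450 + 435 + 1,345) = 2,425. Debt-to-income = 2,425/5,850 = 41.5% — over 40% limit
Employment 66 ≥ 24 months
Fails on DTI.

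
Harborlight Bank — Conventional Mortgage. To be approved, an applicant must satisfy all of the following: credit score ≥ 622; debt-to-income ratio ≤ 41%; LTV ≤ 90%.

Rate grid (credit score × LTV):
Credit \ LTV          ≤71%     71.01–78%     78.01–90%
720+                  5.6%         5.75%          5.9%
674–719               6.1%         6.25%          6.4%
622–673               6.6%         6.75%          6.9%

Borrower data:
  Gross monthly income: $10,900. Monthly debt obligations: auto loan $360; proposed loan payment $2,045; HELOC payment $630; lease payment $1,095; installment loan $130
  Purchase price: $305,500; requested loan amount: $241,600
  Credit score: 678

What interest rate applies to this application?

6.4%

Credit score 678 ≥ 622; Total monthly debts = (360 + 2,045 + 630 + 1,095 + 130) = 4,260. Debt-to-income = 4,260/10,900 = 39.1% — meets 41% limit
LTV = 241,600/305,500 = 79.1% ≤ 90%
Credit 678 → row 674–719; LTV 79.1% → column 78.01–90%. Grid cell → 6.4%.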